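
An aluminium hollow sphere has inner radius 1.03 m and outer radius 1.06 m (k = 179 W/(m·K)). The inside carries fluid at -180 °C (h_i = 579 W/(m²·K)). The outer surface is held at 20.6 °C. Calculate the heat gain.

Q = 1420 kW

Treat each layer as a resistance in series:
  R_conv,in = 1/(4πr²h) = 1/(4π·1.03²·579) = 1.295×10^-4 K/W
  R_aluminium = (1/1.03 − 1/1.06)/(4πk) = 0.02748/(4π·179) = 1.222×10^-5 K/W
ΣR = 1.295×10^-4 + 1.222×10^-5 = 1.417×10^-4 K/W
Q = ΔT/ΣR = (-180 °C − 20.6 °C)/1.417×10^-4 = -1.42×10^6 W
(Negative Q ⇒ heat flows inward; heat gain = 1.42×10^6 W.)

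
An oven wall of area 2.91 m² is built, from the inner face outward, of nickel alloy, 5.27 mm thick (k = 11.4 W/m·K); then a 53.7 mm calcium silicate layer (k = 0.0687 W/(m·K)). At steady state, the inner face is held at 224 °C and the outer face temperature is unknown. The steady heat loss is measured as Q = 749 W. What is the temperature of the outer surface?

Series resistances:
  R_nickel alloy = L/(kA) = 0.00527/(11.4·2.91) = 1.589×10^-4 K/W
  R_calcium silicate = L/(kA) = 0.0537/(0.0687·2.91) = 0.2686 K/W
ΣR = 0.2688 K/W
ΔT = Q·ΣR = 749 × 0.2688 = 201.3 K
Heat flows outward, so T_out = T_in − ΔT = 224 − 201.3 = 22.7 °C

T_out = 22.7 °C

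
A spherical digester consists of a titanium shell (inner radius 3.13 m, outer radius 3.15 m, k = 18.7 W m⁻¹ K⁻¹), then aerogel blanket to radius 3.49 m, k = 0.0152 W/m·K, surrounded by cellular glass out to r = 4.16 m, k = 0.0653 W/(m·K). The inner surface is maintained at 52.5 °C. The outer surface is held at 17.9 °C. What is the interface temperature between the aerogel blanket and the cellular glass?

Resistance network (inner→outer):
  R_titanium = (1/3.13 − 1/3.15)/(4πk) = 0.002029/(4π·18.7) = 8.632×10^-6 K/W
  R_aerogel blanket = (1/3.15 − 1/3.49)/(4πk) = 0.03093/(4π·0.0152) = 0.1619 K/W
  R_cellular glass = (1/3.49 − 1/4.16)/(4πk) = 0.04615/(4π·0.0653) = 0.05624 K/W
ΣR = 8.632×10^-6 + 0.1619 + 0.05624 = 0.2181 K/W
Q = ΔT/ΣR = (52.5 °C − 17.9 °C)/0.2181 = 158.6 W
From the inner boundary to the aerogel blanket/cellular glass interface, ΣR_partial = 0.1619 K/W.
T_interface = T_in − Q·ΣR_partial = 52.5 °C − (158.6)(0.1619) = 26.8 °C

T = 26.8 °C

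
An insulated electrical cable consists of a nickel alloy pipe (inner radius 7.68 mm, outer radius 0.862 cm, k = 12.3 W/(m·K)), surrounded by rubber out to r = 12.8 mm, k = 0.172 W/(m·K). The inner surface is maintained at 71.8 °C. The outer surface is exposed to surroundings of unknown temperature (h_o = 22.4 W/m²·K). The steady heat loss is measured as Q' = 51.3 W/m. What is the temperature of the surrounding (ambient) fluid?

T_out = 24.5 °C

Sum the resistances:
  R'_nickel alloy = ln(0.00862/0.00768)/(2πk) = 0.1155/(2π·12.3) = 0.001494 m·K/W
  R'_rubber = ln(0.0128/0.00862)/(2πk) = 0.3954/(2π·0.172) = 0.3658 m·K/W
  R'_conv,out = 1/(2πr h) = 1/(2π·0.0128·22.4) = 0.5551 m·K/W
ΣR = 0.9224 m·K/W
ΔT = Q'·ΣR = 51.3 × 0.9224 = 47.32 K
Heat flows outward, so T_out = T_in − ΔT = 71.8 − 47.32 = 24.5 °C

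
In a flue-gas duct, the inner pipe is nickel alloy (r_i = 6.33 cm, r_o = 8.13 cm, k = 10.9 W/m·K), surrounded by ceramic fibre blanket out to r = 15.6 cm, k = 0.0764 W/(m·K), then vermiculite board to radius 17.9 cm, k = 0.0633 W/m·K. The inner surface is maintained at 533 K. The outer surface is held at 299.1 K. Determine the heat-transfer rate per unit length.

Q' = 137 W/m

Treat each layer as a resistance in series:
  R'_nickel alloy = ln(0.0813/0.0633)/(2πk) = 0.2503/(2π·10.9) = 0.003654 m·K/W
  R'_ceramic fibre blanket = ln(0.156/0.0813)/(2πk) = 0.6517/(2π·0.0764) = 1.358 m·K/W
  R'_vermiculite board = ln(0.179/0.156)/(2πk) = 0.1375/(2π·0.0633) = 0.3458 m·K/W
ΣR = 0.003654 + 1.358 + 0.3458 = 1.707 m·K/W
Q' = ΔT/ΣR = (533 K − 299.1 K)/1.707 = 137 W/m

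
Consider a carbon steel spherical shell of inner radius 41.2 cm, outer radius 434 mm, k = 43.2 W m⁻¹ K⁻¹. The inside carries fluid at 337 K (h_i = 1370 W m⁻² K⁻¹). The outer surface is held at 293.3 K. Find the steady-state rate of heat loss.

Resistance network (inner→outer):
  R_conv,in = 1/(4πr²h) = 1/(4π·0.412²·1370) = 3.422×10^-4 K/W
  R_carbon steel = (1/0.412 − 1/0.434)/(4πk) = 0.1230/(4π·43.2) = 2.266×10^-4 K/W
ΣR = 3.422×10^-4 + 2.266×10^-4 = 5.688×10^-4 K/W
Q = ΔT/ΣR = (337 K − 293.3 K)/5.688×10^-4 = 76800 W

Q = 76.8 kW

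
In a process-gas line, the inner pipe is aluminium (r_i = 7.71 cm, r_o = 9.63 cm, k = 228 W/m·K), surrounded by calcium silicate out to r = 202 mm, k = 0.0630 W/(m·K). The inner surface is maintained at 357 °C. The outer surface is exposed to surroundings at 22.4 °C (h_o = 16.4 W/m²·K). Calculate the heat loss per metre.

Resistance network (inner→outer):
  R'_aluminium = ln(0.0963/0.0771)/(2πk) = 0.2224/(2π·228) = 1.552×10^-4 m·K/W
  R'_calcium silicate = ln(0.202/0.0963)/(2πk) = 0.7408/(2π·0.0630) = 1.871 m·K/W
  R'_conv,out = 1/(2πr h) = 1/(2π·0.202·16.4) = 0.04804 m·K/W
ΣR = 1.552×10^-4 + 1.871 + 0.04804 = 1.919 m·K/W
Q' = ΔT/ΣR = (357 °C − 22.4 °C)/1.919 = 174 W/m

Q' = 174 W/m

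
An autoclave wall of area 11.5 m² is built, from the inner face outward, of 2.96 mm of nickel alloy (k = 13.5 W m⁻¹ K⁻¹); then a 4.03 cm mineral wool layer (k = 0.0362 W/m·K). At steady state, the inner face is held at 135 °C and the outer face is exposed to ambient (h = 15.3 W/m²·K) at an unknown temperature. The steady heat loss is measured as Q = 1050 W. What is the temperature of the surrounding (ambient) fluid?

T_out = 27.4 °C

Sum the resistances:
  R_nickel alloy = L/(kA) = 0.00296/(13.5·11.5) = 1.907×10^-5 K/W
  R_mineral wool = L/(kA) = 0.0403/(0.0362·11.5) = 0.09681 K/W
  R_conv,out = 1/(hA) = 1/(15.3·11.5) = 0.005683 K/W
ΣR = 0.1025 K/W
ΔT = Q·ΣR = 1050 × 0.1025 = 107.6 K
Heat flows outward, so T_out = T_in − ΔT = 135 − 107.6 = 27.4 °C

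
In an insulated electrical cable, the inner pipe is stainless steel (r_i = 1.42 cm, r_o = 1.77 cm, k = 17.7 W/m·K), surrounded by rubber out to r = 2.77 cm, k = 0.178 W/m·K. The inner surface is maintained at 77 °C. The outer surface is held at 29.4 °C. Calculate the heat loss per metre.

Series thermal resistances, inner to outer:
  R'_stainless steel = ln(0.0177/0.0142)/(2πk) = 0.2203/(2π·17.7) = 0.001981 m·K/W
  R'_rubber = ln(0.0277/0.0177)/(2πk) = 0.4479/(2π·0.178) = 0.4005 m·K/W
ΣR = 0.001981 + 0.4005 = 0.4025 m·K/W
Q' = ΔT/ΣR = (77 °C − 29.4 °C)/0.4025 = 118 W/m

Q' = 118 W/m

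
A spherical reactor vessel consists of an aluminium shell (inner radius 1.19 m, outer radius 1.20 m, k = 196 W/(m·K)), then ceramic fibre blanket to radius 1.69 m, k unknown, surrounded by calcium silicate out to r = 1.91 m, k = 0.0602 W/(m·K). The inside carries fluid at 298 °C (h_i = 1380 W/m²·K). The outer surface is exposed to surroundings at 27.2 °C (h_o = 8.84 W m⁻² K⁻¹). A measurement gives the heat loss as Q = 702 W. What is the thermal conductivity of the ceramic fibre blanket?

k = 0.0656 W/m·K

ΣR = ΔT/Q = |298 − 27.2|/702 = 0.3858 K/W
Known resistances:
  R_conv,in = 1/(4πr²h) = 1/(4π·1.19²·1380) = 4.072×10^-5 K/W
  R_aluminium = (1/1.19 − 1/1.20)/(4πk) = 0.007003/(4π·196) = 2.843×10^-6 K/W
  R_calcium silicate = (1/1.69 − 1/1.91)/(4πk) = 0.06816/(4π·0.0602) = 0.09009 K/W
  R_conv,out = 1/(4πr²h) = 1/(4π·1.91²·8.84) = 0.002468 K/W
R_ceramic fibre blanket = ΣR − ΣR_known = 0.3858 − 0.09260 = 0.2932 K/W
(1/r₁−1/r₂)/(4πk) = 0.2932 ⇒ k = 0.2416/(4π·0.2932) = 0.0656 W/m·K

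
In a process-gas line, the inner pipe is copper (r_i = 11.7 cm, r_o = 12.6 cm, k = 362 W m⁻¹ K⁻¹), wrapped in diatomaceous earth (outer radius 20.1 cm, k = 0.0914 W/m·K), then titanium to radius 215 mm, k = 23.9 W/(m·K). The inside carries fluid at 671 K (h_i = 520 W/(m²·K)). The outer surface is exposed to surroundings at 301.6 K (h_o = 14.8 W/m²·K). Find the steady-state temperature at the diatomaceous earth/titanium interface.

T = 323.1 K

Series thermal resistances, inner to outer:
  R'_conv,in = 1/(2πr h) = 1/(2π·0.117·520) = 0.002616 m·K/W
  R'_copper = ln(0.126/0.117)/(2πk) = 0.07411/(2π·362) = 3.258×10^-5 m·K/W
  R'_diatomaceous earth = ln(0.201/0.126)/(2πk) = 0.4670/(2π·0.0914) = 0.8132 m·K/W
  R'_titanium = ln(0.215/0.201)/(2πk) = 0.06733/(2π·23.9) = 4.484×10^-4 m·K/W
  R'_conv,out = 1/(2πr h) = 1/(2π·0.215·14.8) = 0.05002 m·K/W
ΣR = 0.002616 + 3.258×10^-5 + 0.8132 + 4.484×10^-4 + 0.05002 = 0.8663 m·K/W
Q' = ΔT/ΣR = (671 K − 301.6 K)/0.8663 = 426.4 W/m
From the inner boundary to the diatomaceous earth/titanium interface, ΣR_partial = 0.8158 m·K/W.
T_interface = T_in − Q'·ΣR_partial = 671 K − (426.4)(0.8158) = 323.1 K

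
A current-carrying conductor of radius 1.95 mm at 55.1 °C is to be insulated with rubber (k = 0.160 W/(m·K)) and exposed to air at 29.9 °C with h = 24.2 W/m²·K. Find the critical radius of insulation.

r_cr = 0.661 cm

For a cylinder, r_cr = k_ins/h = 0.160/24.2 = 0.00661 m = 0.661 cm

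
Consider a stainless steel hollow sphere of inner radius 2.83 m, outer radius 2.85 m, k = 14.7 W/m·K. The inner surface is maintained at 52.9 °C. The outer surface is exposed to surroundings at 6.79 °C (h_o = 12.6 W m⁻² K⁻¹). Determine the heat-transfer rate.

Treat each layer as a resistance in series:
  R_stainless steel = (1/2.83 − 1/2.85)/(4πk) = 0.002480/(4π·14.7) = 1.342×10^-5 K/W
  R_conv,out = 1/(4πr²h) = 1/(4π·2.85²·12.6) = 7.776×10^-4 K/W
ΣR = 1.342×10^-5 + 7.776×10^-4 = 7.910×10^-4 K/W
Q = ΔT/ΣR = (52.9 °C − 6.79 °C)/7.910×10^-4 = 58300 W

Q = 58.3 kW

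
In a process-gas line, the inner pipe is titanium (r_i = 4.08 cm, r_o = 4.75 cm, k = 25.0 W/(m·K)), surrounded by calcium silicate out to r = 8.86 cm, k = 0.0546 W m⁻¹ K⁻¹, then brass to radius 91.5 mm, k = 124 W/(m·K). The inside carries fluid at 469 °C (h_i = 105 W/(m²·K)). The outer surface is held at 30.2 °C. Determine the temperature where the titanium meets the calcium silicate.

T = 460 °C

Resistance network (inner→outer):
  R'_conv,in = 1/(2πr h) = 1/(2π·0.0408·105) = 0.03715 m·K/W
  R'_titanium = ln(0.0475/0.0408)/(2πk) = 0.1520/(2π·25.0) = 9.680×10^-4 m·K/W
  R'_calcium silicate = ln(0.0886/0.0475)/(2πk) = 0.6234/(2π·0.0546) = 1.817 m·K/W
  R'_brass = ln(0.0915/0.0886)/(2πk) = 0.03221/(2π·124) = 4.134×10^-5 m·K/W
ΣR = 0.03715 + 9.680×10^-4 + 1.817 + 4.134×10^-5 = 1.855 m·K/W
Q' = ΔT/ΣR = (469 °C − 30.2 °C)/1.855 = 236.5 W/m
From the inner boundary to the titanium/calcium silicate interface, ΣR_partial = 0.03812 m·K/W.
T_interface = T_in − Q'·ΣR_partial = 469 °C − (236.5)(0.03812) = 460 °C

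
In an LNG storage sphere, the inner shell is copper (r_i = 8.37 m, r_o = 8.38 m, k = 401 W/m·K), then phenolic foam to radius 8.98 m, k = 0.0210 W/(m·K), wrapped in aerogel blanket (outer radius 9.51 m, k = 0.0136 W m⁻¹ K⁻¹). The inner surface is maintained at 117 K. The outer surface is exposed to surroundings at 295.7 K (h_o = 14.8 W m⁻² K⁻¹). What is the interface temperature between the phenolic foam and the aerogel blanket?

T = 198.1 K

Resistance network (inner→outer):
  R_copper = (1/8.37 − 1/8.38)/(4πk) = 1.426×10^-4/(4π·401) = 2.829×10^-8 K/W
  R_phenolic foam = (1/8.38 − 1/8.98)/(4πk) = 0.007973/(4π·0.0210) = 0.03021 K/W
  R_aerogel blanket = (1/8.98 − 1/9.51)/(4πk) = 0.006206/(4π·0.0136) = 0.03631 K/W
  R_conv,out = 1/(4πr²h) = 1/(4π·9.51²·14.8) = 5.945×10^-5 K/W
ΣR = 2.829×10^-8 + 0.03021 + 0.03631 + 5.945×10^-5 = 0.06658 K/W
Q = ΔT/ΣR = (117 K − 295.7 K)/0.06658 = -2684 W
From the inner boundary to the phenolic foam/aerogel blanket interface, ΣR_partial = 0.03021 K/W.
T_interface = T_in − Q·ΣR_partial = 117 K − (-2684)(0.03021) = 198.1 K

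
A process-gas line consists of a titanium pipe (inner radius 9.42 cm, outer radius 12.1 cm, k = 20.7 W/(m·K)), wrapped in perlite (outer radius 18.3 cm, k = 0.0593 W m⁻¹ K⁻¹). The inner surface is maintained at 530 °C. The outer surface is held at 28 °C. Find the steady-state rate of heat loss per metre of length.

Resistance network (inner→outer):
  R'_titanium = ln(0.121/0.0942)/(2πk) = 0.2504/(2π·20.7) = 0.001925 m·K/W
  R'_perlite = ln(0.183/0.121)/(2πk) = 0.4137/(2π·0.0593) = 1.110 m·K/W
ΣR = 0.001925 + 1.110 = 1.112 m·K/W
Q' = ΔT/ΣR = (530 °C − 28 °C)/1.112 = 451 W/m

Q' = 451 W/m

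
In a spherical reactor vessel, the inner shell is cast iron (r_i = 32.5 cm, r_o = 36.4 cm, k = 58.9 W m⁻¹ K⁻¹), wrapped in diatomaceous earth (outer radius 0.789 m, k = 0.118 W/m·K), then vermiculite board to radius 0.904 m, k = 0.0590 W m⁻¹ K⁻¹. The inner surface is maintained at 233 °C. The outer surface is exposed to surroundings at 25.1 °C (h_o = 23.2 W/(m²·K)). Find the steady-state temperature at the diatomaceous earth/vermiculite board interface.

Series thermal resistances, inner to outer:
  R_cast iron = (1/0.325 − 1/0.364)/(4πk) = 0.3297/(4π·58.9) = 4.454×10^-4 K/W
  R_diatomaceous earth = (1/0.364 − 1/0.789)/(4πk) = 1.480/(4π·0.118) = 0.9980 K/W
  R_vermiculite board = (1/0.789 − 1/0.904)/(4πk) = 0.1612/(4π·0.0590) = 0.2175 K/W
  R_conv,out = 1/(4πr²h) = 1/(4π·0.904²·23.2) = 0.004197 K/W
ΣR = 4.454×10^-4 + 0.9980 + 0.2175 + 0.004197 = 1.220 K/W
Q = ΔT/ΣR = (233 °C − 25.1 °C)/1.220 = 170.4 W
From the inner boundary to the diatomaceous earth/vermiculite board interface, ΣR_partial = 0.9984 K/W.
T_interface = T_in − Q·ΣR_partial = 233 °C − (170.4)(0.9984) = 62.9 °C

T = 62.9 °C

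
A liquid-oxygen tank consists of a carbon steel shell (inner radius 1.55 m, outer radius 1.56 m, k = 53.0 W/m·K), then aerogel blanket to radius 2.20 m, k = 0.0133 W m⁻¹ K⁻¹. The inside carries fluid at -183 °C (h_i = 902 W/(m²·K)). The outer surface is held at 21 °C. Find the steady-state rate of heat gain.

Treat each layer as a resistance in series:
  R_conv,in = 1/(4πr²h) = 1/(4π·1.55²·902) = 3.672×10^-5 K/W
  R_carbon steel = (1/1.55 − 1/1.56)/(4πk) = 0.004136/(4π·53.0) = 6.210×10^-6 K/W
  R_aerogel blanket = (1/1.56 − 1/2.20)/(4πk) = 0.1865/(4π·0.0133) = 1.116 K/W
ΣR = 3.672×10^-5 + 6.210×10^-6 + 1.116 = 1.116 K/W
Q = ΔT/ΣR = (-183 °C − 21 °C)/1.116 = -183 W
(Negative Q ⇒ heat flows inward; heat gain = 183 W.)

Q = 183 W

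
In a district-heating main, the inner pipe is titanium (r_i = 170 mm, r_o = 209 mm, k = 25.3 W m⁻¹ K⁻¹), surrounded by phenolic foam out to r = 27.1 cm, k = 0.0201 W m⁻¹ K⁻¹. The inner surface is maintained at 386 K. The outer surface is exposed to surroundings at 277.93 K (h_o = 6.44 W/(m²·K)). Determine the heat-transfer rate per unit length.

Q' = 50.3 W/m

Resistance network (inner→outer):
  R'_titanium = ln(0.209/0.170)/(2πk) = 0.2065/(2π·25.3) = 0.001299 m·K/W
  R'_phenolic foam = ln(0.271/0.209)/(2πk) = 0.2598/(2π·0.0201) = 2.057 m·K/W
  R'_conv,out = 1/(2πr h) = 1/(2π·0.271·6.44) = 0.09119 m·K/W
ΣR = 0.001299 + 2.057 + 0.09119 = 2.149 m·K/W
Q' = ΔT/ΣR = (386 K − 277.93 K)/2.149 = 50.3 W/m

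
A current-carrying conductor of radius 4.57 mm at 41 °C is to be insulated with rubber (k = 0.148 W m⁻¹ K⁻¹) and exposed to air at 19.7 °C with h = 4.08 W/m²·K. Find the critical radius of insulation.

r_cr = 3.63 cm

For a cylinder, r_cr = k_ins/h = 0.148/4.08 = 0.0363 m = 3.63 cm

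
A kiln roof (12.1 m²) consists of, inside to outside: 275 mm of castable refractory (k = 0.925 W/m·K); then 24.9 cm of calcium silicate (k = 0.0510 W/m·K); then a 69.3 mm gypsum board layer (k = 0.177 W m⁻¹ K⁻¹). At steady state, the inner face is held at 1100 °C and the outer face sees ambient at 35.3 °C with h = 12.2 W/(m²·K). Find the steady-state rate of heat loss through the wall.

Q = 2280 W

Series thermal resistances, inner to outer:
  R_castable refractory = L/(kA) = 0.275/(0.925·12.1) = 0.02457 K/W
  R_calcium silicate = L/(kA) = 0.249/(0.0510·12.1) = 0.4035 K/W
  R_gypsum board = L/(kA) = 0.0693/(0.177·12.1) = 0.03236 K/W
  R_conv,out = 1/(hA) = 1/(12.2·12.1) = 0.006774 K/W
ΣR = 0.02457 + 0.4035 + 0.03236 + 0.006774 = 0.4672 K/W
Q = ΔT/ΣR = (1100 °C − 35.3 °C)/0.4672 = 2280 W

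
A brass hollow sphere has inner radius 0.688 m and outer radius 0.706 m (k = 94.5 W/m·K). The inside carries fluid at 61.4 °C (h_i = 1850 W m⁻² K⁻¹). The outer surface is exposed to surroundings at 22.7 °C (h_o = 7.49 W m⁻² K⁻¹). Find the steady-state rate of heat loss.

Q = 1810 W

Resistance network (inner→outer):
  R_conv,in = 1/(4πr²h) = 1/(4π·0.688²·1850) = 9.087×10^-5 K/W
  R_brass = (1/0.688 − 1/0.706)/(4πk) = 0.03706/(4π·94.5) = 3.121×10^-5 K/W
  R_conv,out = 1/(4πr²h) = 1/(4π·0.706²·7.49) = 0.02132 K/W
ΣR = 9.087×10^-5 + 3.121×10^-5 + 0.02132 = 0.02144 K/W
Q = ΔT/ΣR = (61.4 °C − 22.7 °C)/0.02144 = 1810 W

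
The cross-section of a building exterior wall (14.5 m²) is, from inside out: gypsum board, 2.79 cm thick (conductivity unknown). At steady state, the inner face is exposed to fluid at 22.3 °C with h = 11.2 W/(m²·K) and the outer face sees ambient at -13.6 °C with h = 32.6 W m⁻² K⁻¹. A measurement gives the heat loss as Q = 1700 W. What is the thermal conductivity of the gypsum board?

k = 0.150 W/m·K

ΣR = ΔT/Q = |22.3 − -13.6|/1700 = 0.02112 K/W
Known resistances:
  R_conv,in = 1/(hA) = 1/(11.2·14.5) = 0.006158 K/W
  R_conv,out = 1/(hA) = 1/(32.6·14.5) = 0.002116 K/W
R_gypsum board = ΣR − ΣR_known = 0.02112 − 0.008274 = 0.01285 K/W
L/(kA) = 0.01285 ⇒ k = 0.0279/(0.01285·14.5) = 0.150 W/m·K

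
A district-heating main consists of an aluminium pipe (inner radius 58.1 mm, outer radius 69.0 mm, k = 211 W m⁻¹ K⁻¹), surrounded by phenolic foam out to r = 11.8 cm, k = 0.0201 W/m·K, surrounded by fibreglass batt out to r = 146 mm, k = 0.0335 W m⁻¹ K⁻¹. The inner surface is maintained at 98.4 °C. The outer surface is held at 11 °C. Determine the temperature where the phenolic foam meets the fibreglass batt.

T = 27.8 °C

Resistance network (inner→outer):
  R'_aluminium = ln(0.0690/0.0581)/(2πk) = 0.1719/(2π·211) = 1.297×10^-4 m·K/W
  R'_phenolic foam = ln(0.118/0.0690)/(2πk) = 0.5366/(2π·0.0201) = 4.249 m·K/W
  R'_fibreglass batt = ln(0.146/0.118)/(2πk) = 0.2129/(2π·0.0335) = 1.012 m·K/W
ΣR = 1.297×10^-4 + 4.249 + 1.012 = 5.261 m·K/W
Q' = ΔT/ΣR = (98.4 °C − 11 °C)/5.261 = 16.61 W/m
From the inner boundary to the phenolic foam/fibreglass batt interface, ΣR_partial = 4.249 m·K/W.
T_interface = T_in − Q'·ΣR_partial = 98.4 °C − (16.61)(4.249) = 27.8 °C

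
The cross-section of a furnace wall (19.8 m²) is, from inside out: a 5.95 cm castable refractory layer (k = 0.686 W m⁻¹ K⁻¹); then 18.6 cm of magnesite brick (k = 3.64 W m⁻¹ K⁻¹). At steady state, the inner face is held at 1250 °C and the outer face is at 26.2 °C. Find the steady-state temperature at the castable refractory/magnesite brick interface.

Resistance network (inner→outer):
  R_castable refractory = L/(kA) = 0.0595/(0.686·19.8) = 0.004381 K/W
  R_magnesite brick = L/(kA) = 0.186/(3.64·19.8) = 0.002581 K/W
ΣR = 0.004381 + 0.002581 = 0.006962 K/W
Q = ΔT/ΣR = (1250 °C − 26.2 °C)/0.006962 = 1.758×10^5 W
From the inner boundary to the castable refractory/magnesite brick interface, ΣR_partial = 0.004381 K/W.
T_interface = T_in − Q·ΣR_partial = 1250 °C − (1.758×10^5)(0.004381) = 480 °C

T = 480 °C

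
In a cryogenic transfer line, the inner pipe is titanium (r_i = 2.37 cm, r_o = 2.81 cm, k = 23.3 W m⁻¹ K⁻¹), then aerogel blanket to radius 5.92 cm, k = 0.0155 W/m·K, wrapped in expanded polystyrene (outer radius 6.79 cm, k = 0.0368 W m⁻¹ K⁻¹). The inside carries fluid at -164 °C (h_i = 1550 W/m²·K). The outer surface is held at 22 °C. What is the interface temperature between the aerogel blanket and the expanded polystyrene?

T = 8.6 °C

Series thermal resistances, inner to outer:
  R'_conv,in = 1/(2πr h) = 1/(2π·0.0237·1550) = 0.004333 m·K/W
  R'_titanium = ln(0.0281/0.0237)/(2πk) = 0.1703/(2π·23.3) = 0.001163 m·K/W
  R'_aerogel blanket = ln(0.0592/0.0281)/(2πk) = 0.7452/(2π·0.0155) = 7.651 m·K/W
  R'_expanded polystyrene = ln(0.0679/0.0592)/(2πk) = 0.1371/(2π·0.0368) = 0.5930 m·K/W
ΣR = 0.004333 + 0.001163 + 7.651 + 0.5930 = 8.249 m·K/W
Q' = ΔT/ΣR = (-164 °C − 22 °C)/8.249 = -22.55 W/m
From the inner boundary to the aerogel blanket/expanded polystyrene interface, ΣR_partial = 7.656 m·K/W.
T_interface = T_in − Q'·ΣR_partial = -164 °C − (-22.55)(7.656) = 8.6 °C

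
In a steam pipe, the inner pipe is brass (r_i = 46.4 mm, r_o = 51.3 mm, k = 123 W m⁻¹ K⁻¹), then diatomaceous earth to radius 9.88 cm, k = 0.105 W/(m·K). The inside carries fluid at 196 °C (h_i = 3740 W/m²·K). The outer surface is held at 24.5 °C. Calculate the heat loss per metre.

Q' = 172 W/m

Resistance network (inner→outer):
  R'_conv,in = 1/(2πr h) = 1/(2π·0.0464·3740) = 9.171×10^-4 m·K/W
  R'_brass = ln(0.0513/0.0464)/(2πk) = 0.1004/(2π·123) = 1.299×10^-4 m·K/W
  R'_diatomaceous earth = ln(0.0988/0.0513)/(2πk) = 0.6554/(2π·0.105) = 0.9934 m·K/W
ΣR = 9.171×10^-4 + 1.299×10^-4 + 0.9934 = 0.9944 m·K/W
Q' = ΔT/ΣR = (196 °C − 24.5 °C)/0.9944 = 172 W/m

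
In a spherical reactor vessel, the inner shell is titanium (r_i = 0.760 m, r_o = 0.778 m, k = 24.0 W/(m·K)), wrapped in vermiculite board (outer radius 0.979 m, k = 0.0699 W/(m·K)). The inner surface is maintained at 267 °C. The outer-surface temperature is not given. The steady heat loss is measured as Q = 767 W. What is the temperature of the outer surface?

T_out = 36.5 °C

Sum the resistances:
  R_titanium = (1/0.760 − 1/0.778)/(4πk) = 0.03044/(4π·24.0) = 1.009×10^-4 K/W
  R_vermiculite board = (1/0.778 − 1/0.979)/(4πk) = 0.2639/(4π·0.0699) = 0.3004 K/W
ΣR = 0.3005 K/W
ΔT = Q·ΣR = 767 × 0.3005 = 230.5 K
Heat flows outward, so T_out = T_in − ΔT = 267 − 230.5 = 36.5 °C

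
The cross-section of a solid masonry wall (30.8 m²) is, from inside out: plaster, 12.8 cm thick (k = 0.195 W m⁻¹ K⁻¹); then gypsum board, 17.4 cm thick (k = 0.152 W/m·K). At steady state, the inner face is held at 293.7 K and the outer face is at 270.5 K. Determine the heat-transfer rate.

Q = 397 W

Resistance network (inner→outer):
  R_plaster = L/(kA) = 0.128/(0.195·30.8) = 0.02131 K/W
  R_gypsum board = L/(kA) = 0.174/(0.152·30.8) = 0.03717 K/W
ΣR = 0.02131 + 0.03717 = 0.05848 K/W
Q = ΔT/ΣR = (293.7 K − 270.5 K)/0.05848 = 397 W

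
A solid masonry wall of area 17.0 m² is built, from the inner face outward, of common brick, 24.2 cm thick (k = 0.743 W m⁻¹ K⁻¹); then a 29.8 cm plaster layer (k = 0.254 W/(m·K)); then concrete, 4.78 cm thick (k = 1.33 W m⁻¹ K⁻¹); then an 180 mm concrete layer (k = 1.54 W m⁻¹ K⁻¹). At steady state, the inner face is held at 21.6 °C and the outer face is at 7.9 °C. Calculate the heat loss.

Q = 141 W

Series thermal resistances, inner to outer:
  R_common brick = L/(kA) = 0.242/(0.743·17.0) = 0.01916 K/W
  R_plaster = L/(kA) = 0.298/(0.254·17.0) = 0.06901 K/W
  R_concrete = L/(kA) = 0.0478/(1.33·17.0) = 0.002114 K/W
  R_concrete = L/(kA) = 0.180/(1.54·17.0) = 0.006875 K/W
ΣR = 0.01916 + 0.06901 + 0.002114 + 0.006875 = 0.09716 K/W
Q = ΔT/ΣR = (21.6 °C − 7.9 °C)/0.09716 = 141 W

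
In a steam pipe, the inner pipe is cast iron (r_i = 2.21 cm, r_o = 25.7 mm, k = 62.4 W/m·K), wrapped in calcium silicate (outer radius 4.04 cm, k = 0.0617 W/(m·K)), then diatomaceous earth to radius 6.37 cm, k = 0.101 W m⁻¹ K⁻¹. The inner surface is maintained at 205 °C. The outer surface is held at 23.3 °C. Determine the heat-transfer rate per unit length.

Q' = 96.4 W/m

Resistance network (inner→outer):
  R'_cast iron = ln(0.0257/0.0221)/(2πk) = 0.1509/(2π·62.4) = 3.849×10^-4 m·K/W
  R'_calcium silicate = ln(0.0404/0.0257)/(2πk) = 0.4523/(2π·0.0617) = 1.167 m·K/W
  R'_diatomaceous earth = ln(0.0637/0.0404)/(2πk) = 0.4554/(2π·0.101) = 0.7175 m·K/W
ΣR = 3.849×10^-4 + 1.167 + 0.7175 = 1.885 m·K/W
Q' = ΔT/ΣR = (205 °C − 23.3 °C)/1.885 = 96.4 W/m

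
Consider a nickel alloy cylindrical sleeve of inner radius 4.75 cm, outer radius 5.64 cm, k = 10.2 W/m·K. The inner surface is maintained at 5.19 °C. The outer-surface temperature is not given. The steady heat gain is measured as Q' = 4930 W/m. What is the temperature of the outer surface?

T_out = 18.4 °C

Series resistances:
  R'_nickel alloy = ln(0.0564/0.0475)/(2πk) = 0.1717/(2π·10.2) = 0.002680 m·K/W
ΣR = 0.002680 m·K/W
ΔT = Q'·ΣR = 4930 × 0.002680 = 13.21 K
Heat flows inward, so T_out = T_in + ΔT = 5.19 + 13.21 = 18.4 °C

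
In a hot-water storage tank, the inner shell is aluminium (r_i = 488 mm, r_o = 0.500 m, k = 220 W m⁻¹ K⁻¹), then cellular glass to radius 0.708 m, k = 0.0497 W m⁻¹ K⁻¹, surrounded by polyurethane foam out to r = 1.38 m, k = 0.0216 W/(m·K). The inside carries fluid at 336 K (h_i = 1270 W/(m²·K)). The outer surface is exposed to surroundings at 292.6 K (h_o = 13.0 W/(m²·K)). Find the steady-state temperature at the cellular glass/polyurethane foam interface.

T = 324.3 K

Series thermal resistances, inner to outer:
  R_conv,in = 1/(4πr²h) = 1/(4π·0.488²·1270) = 2.631×10^-4 K/W
  R_aluminium = (1/0.488 − 1/0.500)/(4πk) = 0.04918/(4π·220) = 1.779×10^-5 K/W
  R_cellular glass = (1/0.500 − 1/0.708)/(4πk) = 0.5876/(4π·0.0497) = 0.9408 K/W
  R_polyurethane foam = (1/0.708 − 1/1.38)/(4πk) = 0.6878/(4π·0.0216) = 2.534 K/W
  R_conv,out = 1/(4πr²h) = 1/(4π·1.38²·13.0) = 0.003214 K/W
ΣR = 2.631×10^-4 + 1.779×10^-5 + 0.9408 + 2.534 + 0.003214 = 3.478 K/W
Q = ΔT/ΣR = (336 K − 292.6 K)/3.478 = 12.48 W
From the inner boundary to the cellular glass/polyurethane foam interface, ΣR_partial = 0.9411 K/W.
T_interface = T_in − Q·ΣR_partial = 336 K − (12.48)(0.9411) = 324.3 K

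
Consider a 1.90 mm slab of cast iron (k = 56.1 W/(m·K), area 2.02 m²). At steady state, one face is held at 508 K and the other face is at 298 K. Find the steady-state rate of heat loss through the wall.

Q = kA·ΔT/L = 56.1 × 2.02 × |508 K − 298 K| / 0.00190 = 1.25×10^7 W

Q = 1.25×10^7 W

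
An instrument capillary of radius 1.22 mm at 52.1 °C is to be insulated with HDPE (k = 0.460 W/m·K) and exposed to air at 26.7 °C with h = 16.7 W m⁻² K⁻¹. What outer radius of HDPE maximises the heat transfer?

r_cr = 2.75 cm

For a cylinder, r_cr = k_ins/h = 0.460/16.7 = 0.0275 m = 2.75 cm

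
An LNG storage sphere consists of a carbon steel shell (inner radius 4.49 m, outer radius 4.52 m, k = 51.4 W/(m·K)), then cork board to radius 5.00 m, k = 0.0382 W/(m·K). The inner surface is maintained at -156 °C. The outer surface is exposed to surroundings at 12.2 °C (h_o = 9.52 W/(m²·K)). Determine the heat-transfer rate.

Q = 3.77 kW

Treat each layer as a resistance in series:
  R_carbon steel = (1/4.49 − 1/4.52)/(4πk) = 0.001478/(4π·51.4) = 2.289×10^-6 K/W
  R_cork board = (1/4.52 − 1/5.00)/(4πk) = 0.02124/(4π·0.0382) = 0.04424 K/W
  R_conv,out = 1/(4πr²h) = 1/(4π·5.00²·9.52) = 3.344×10^-4 K/W
ΣR = 2.289×10^-6 + 0.04424 + 3.344×10^-4 = 0.04458 K/W
Q = ΔT/ΣR = (-156 °C − 12.2 °C)/0.04458 = -3770 W
(Negative Q ⇒ heat flows inward; heat gain = 3770 W.)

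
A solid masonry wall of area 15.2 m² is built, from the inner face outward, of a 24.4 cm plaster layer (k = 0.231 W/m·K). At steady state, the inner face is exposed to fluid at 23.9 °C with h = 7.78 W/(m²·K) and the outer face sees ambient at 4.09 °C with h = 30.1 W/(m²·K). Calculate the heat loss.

Series thermal resistances, inner to outer:
  R_conv,in = 1/(hA) = 1/(7.78·15.2) = 0.008456 K/W
  R_plaster = L/(kA) = 0.244/(0.231·15.2) = 0.06949 K/W
  R_conv,out = 1/(hA) = 1/(30.1·15.2) = 0.002186 K/W
ΣR = 0.008456 + 0.06949 + 0.002186 = 0.08013 K/W
Q = ΔT/ΣR = (23.9 °C − 4.09 °C)/0.08013 = 247 W

Q = 247 W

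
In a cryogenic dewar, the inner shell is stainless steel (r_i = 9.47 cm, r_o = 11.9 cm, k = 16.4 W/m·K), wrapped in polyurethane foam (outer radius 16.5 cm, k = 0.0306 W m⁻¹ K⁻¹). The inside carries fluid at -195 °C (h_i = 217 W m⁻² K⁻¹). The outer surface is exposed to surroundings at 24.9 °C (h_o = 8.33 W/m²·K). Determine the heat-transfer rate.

Series thermal resistances, inner to outer:
  R_conv,in = 1/(4πr²h) = 1/(4π·0.0947²·217) = 0.04089 K/W
  R_stainless steel = (1/0.0947 − 1/0.119)/(4πk) = 2.156/(4π·16.4) = 0.01046 K/W
  R_polyurethane foam = (1/0.119 − 1/0.165)/(4πk) = 2.343/(4π·0.0306) = 6.093 K/W
  R_conv,out = 1/(4πr²h) = 1/(4π·0.165²·8.33) = 0.3509 K/W
ΣR = 0.04089 + 0.01046 + 6.093 + 0.3509 = 6.495 K/W
Q = ΔT/ΣR = (-195 °C − 24.9 °C)/6.495 = -33.9 W
(Negative Q ⇒ heat flows inward; heat gain = 33.9 W.)

Q = 33.9 W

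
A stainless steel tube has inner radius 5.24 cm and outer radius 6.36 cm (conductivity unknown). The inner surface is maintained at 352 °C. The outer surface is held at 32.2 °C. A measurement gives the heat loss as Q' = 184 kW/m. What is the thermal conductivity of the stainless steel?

k = 17.7 W/m·K

ΣR = ΔT/Q' = |352 − 32.2|/1.84×10^5 = 0.001738 m·K/W
ln(r₂/r₁)/(2πk) = 0.001738 ⇒ k = 0.1937/(2π·0.001738) = 17.7 W/m·K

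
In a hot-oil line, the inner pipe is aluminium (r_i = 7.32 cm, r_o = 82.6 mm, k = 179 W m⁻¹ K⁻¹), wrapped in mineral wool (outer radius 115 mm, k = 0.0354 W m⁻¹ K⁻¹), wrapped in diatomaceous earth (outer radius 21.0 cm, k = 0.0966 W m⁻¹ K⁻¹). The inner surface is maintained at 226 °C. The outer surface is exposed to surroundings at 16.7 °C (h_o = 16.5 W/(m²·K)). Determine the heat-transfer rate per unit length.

Treat each layer as a resistance in series:
  R'_aluminium = ln(0.0826/0.0732)/(2πk) = 0.1208/(2π·179) = 1.074×10^-4 m·K/W
  R'_mineral wool = ln(0.115/0.0826)/(2πk) = 0.3309/(2π·0.0354) = 1.488 m·K/W
  R'_diatomaceous earth = ln(0.210/0.115)/(2πk) = 0.6022/(2π·0.0966) = 0.9921 m·K/W
  R'_conv,out = 1/(2πr h) = 1/(2π·0.210·16.5) = 0.04593 m·K/W
ΣR = 1.074×10^-4 + 1.488 + 0.9921 + 0.04593 = 2.526 m·K/W
Q' = ΔT/ΣR = (226 °C − 16.7 °C)/2.526 = 82.9 W/m

Q' = 82.9 W/m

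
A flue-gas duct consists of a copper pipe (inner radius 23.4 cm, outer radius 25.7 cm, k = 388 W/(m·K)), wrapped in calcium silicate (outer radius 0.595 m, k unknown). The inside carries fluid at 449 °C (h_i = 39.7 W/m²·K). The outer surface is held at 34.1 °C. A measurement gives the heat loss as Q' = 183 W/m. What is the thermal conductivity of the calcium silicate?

k = 0.0594 W/m·K

ΣR = ΔT/Q' = |449 − 34.1|/183 = 2.267 m·K/W
Known resistances:
  R'_conv,in = 1/(2πr h) = 1/(2π·0.234·39.7) = 0.01713 m·K/W
  R'_copper = ln(0.257/0.234)/(2πk) = 0.09375/(2π·388) = 3.846×10^-5 m·K/W
R_calcium silicate = ΣR − ΣR_known = 2.267 − 0.01717 = 2.250 m·K/W
ln(r₂/r₁)/(2πk) = 2.250 ⇒ k = 0.8395/(2π·2.250) = 0.0594 W/m·K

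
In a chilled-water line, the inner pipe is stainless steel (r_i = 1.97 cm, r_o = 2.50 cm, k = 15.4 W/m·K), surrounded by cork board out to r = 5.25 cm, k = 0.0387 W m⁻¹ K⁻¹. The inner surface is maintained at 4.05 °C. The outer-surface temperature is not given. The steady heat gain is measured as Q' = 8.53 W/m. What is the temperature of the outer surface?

T_out = 30.1 °C

Series resistances:
  R'_stainless steel = ln(0.0250/0.0197)/(2πk) = 0.2383/(2π·15.4) = 0.002462 m·K/W
  R'_cork board = ln(0.0525/0.0250)/(2πk) = 0.7419/(2π·0.0387) = 3.051 m·K/W
ΣR = 3.054 m·K/W
ΔT = Q'·ΣR = 8.53 × 3.054 = 26.05 K
Heat flows inward, so T_out = T_in + ΔT = 4.05 + 26.05 = 30.1 °C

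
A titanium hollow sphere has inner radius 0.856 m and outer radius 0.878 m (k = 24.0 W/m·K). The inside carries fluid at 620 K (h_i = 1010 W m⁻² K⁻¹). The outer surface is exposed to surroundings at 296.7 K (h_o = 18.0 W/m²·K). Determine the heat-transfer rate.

Treat each layer as a resistance in series:
  R_conv,in = 1/(4πr²h) = 1/(4π·0.856²·1010) = 1.075×10^-4 K/W
  R_titanium = (1/0.856 − 1/0.878)/(4πk) = 0.02927/(4π·24.0) = 9.706×10^-5 K/W
  R_conv,out = 1/(4πr²h) = 1/(4π·0.878²·18.0) = 0.005735 K/W
ΣR = 1.075×10^-4 + 9.706×10^-5 + 0.005735 = 0.005940 K/W
Q = ΔT/ΣR = (620 K − 296.7 K)/0.005940 = 54400 W

Q = 54.4 kW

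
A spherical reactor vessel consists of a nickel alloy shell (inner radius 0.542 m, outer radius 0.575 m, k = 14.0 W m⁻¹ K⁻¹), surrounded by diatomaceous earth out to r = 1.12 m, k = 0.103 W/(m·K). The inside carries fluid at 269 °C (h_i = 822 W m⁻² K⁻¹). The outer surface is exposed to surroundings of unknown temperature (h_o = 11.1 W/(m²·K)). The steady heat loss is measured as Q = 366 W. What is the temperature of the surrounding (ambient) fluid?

Series resistances:
  R_conv,in = 1/(4πr²h) = 1/(4π·0.542²·822) = 3.295×10^-4 K/W
  R_nickel alloy = (1/0.542 − 1/0.575)/(4πk) = 0.1059/(4π·14.0) = 6.019×10^-4 K/W
  R_diatomaceous earth = (1/0.575 − 1/1.12)/(4πk) = 0.8463/(4π·0.103) = 0.6538 K/W
  R_conv,out = 1/(4πr²h) = 1/(4π·1.12²·11.1) = 0.005715 K/W
ΣR = 0.6605 K/W
ΔT = Q·ΣR = 366 × 0.6605 = 241.7 K
Heat flows outward, so T_out = T_in − ΔT = 269 − 241.7 = 27.3 °C

T_out = 27.3 °C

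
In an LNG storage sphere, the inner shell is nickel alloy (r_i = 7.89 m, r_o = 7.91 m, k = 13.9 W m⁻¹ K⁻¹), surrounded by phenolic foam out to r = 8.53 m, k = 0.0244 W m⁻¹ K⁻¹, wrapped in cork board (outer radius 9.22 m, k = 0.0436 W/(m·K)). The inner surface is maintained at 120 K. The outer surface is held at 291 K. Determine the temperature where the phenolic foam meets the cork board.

T = 231.5 K

Resistance network (inner→outer):
  R_nickel alloy = (1/7.89 − 1/7.91)/(4πk) = 3.205×10^-4/(4π·13.9) = 1.835×10^-6 K/W
  R_phenolic foam = (1/7.91 − 1/8.53)/(4πk) = 0.009189/(4π·0.0244) = 0.02997 K/W
  R_cork board = (1/8.53 − 1/9.22)/(4πk) = 0.008773/(4π·0.0436) = 0.01601 K/W
ΣR = 1.835×10^-6 + 0.02997 + 0.01601 = 0.04598 K/W
Q = ΔT/ΣR = (120 K − 291 K)/0.04598 = -3719 W
From the inner boundary to the phenolic foam/cork board interface, ΣR_partial = 0.02997 K/W.
T_interface = T_in − Q·ΣR_partial = 120 K − (-3719)(0.02997) = 231.5 K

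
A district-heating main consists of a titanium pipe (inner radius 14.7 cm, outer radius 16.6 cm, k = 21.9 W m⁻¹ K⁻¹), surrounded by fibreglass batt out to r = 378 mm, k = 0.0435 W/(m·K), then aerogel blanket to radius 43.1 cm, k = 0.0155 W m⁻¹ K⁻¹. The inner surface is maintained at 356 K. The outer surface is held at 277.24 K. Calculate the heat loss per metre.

Treat each layer as a resistance in series:
  R'_titanium = ln(0.166/0.147)/(2πk) = 0.1216/(2π·21.9) = 8.834×10^-4 m·K/W
  R'_fibreglass batt = ln(0.378/0.166)/(2πk) = 0.8229/(2π·0.0435) = 3.011 m·K/W
  R'_aerogel blanket = ln(0.431/0.378)/(2πk) = 0.1312/(2π·0.0155) = 1.347 m·K/W
ΣR = 8.834×10^-4 + 3.011 + 1.347 = 4.359 m·K/W
Q' = ΔT/ΣR = (356 K − 277.24 K)/4.359 = 18.1 W/m

Q' = 18.1 W/m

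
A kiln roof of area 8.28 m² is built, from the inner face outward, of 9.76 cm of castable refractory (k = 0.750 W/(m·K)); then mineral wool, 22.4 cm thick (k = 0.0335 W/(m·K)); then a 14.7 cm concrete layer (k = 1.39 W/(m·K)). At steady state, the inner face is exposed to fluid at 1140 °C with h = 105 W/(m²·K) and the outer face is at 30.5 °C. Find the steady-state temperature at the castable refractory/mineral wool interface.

Treat each layer as a resistance in series:
  R_conv,in = 1/(hA) = 1/(105·8.28) = 0.001150 K/W
  R_castable refractory = L/(kA) = 0.0976/(0.750·8.28) = 0.01572 K/W
  R_mineral wool = L/(kA) = 0.224/(0.0335·8.28) = 0.8076 K/W
  R_concrete = L/(kA) = 0.147/(1.39·8.28) = 0.01277 K/W
ΣR = 0.001150 + 0.01572 + 0.8076 + 0.01277 = 0.8372 K/W
Q = ΔT/ΣR = (1140 °C − 30.5 °C)/0.8372 = 1325 W
From the inner boundary to the castable refractory/mineral wool interface, ΣR_partial = 0.01687 K/W.
T_interface = T_in − Q·ΣR_partial = 1140 °C − (1325)(0.01687) = 1118 °C

T = 1118 °C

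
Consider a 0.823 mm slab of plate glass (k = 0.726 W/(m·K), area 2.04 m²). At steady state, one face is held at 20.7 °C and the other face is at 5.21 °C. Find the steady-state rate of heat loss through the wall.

Q = kA·ΔT/L = 0.726 × 2.04 × |20.7 °C − 5.21 °C| / 8.23×10^-4 = 27900 W

Q = 27.9 kW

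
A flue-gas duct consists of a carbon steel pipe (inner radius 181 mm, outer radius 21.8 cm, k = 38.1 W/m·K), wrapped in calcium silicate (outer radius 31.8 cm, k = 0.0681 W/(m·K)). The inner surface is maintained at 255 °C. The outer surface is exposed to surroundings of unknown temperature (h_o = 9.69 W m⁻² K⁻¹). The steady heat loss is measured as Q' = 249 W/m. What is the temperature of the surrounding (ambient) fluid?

Sum the resistances:
  R'_carbon steel = ln(0.218/0.181)/(2πk) = 0.1860/(2π·38.1) = 7.770×10^-4 m·K/W
  R'_calcium silicate = ln(0.318/0.218)/(2πk) = 0.3776/(2π·0.0681) = 0.8824 m·K/W
  R'_conv,out = 1/(2πr h) = 1/(2π·0.318·9.69) = 0.05165 m·K/W
ΣR = 0.9348 m·K/W
ΔT = Q'·ΣR = 249 × 0.9348 = 232.8 K
Heat flows outward, so T_out = T_in − ΔT = 255 − 232.8 = 22.2 °C

T_out = 22.2 °C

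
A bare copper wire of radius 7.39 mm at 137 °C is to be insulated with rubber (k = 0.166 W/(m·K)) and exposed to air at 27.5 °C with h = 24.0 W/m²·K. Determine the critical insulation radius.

For a cylinder, r_cr = k_ins/h = 0.166/24.0 = 0.00692 m = 0.692 cm

r_cr = 0.692 cm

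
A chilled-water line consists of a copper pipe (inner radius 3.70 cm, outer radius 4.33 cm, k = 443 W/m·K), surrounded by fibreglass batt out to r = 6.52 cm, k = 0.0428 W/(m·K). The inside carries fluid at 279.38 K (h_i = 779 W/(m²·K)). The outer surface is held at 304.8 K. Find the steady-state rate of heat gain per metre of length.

Q' = 16.6 W/m

Treat each layer as a resistance in series:
  R'_conv,in = 1/(2πr h) = 1/(2π·0.0370·779) = 0.005522 m·K/W
  R'_copper = ln(0.0433/0.0370)/(2πk) = 0.1572/(2π·443) = 5.649×10^-5 m·K/W
  R'_fibreglass batt = ln(0.0652/0.0433)/(2πk) = 0.4093/(2π·0.0428) = 1.522 m·K/W
ΣR = 0.005522 + 5.649×10^-5 + 1.522 = 1.528 m·K/W
Q' = ΔT/ΣR = (279.38 K − 304.8 K)/1.528 = -16.6 W/m
(Negative Q' ⇒ heat flows inward; heat gain = 16.6 W/m.)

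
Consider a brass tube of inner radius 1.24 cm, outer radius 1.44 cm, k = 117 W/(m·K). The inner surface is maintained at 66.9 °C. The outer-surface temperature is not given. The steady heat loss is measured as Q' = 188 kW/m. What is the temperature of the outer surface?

T_out = 28.7 °C

Sum the resistances:
  R'_brass = ln(0.0144/0.0124)/(2πk) = 0.1495/(2π·117) = 2.034×10^-4 m·K/W
ΣR = 2.034×10^-4 m·K/W
ΔT = Q'·ΣR = 1.88×10^5 × 2.034×10^-4 = 38.24 K
Heat flows outward, so T_out = T_in − ΔT = 66.9 − 38.24 = 28.7 °C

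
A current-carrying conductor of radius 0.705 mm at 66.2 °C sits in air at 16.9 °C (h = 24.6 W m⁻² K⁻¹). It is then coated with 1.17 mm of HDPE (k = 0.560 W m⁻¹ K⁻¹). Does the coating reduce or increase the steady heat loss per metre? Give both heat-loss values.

Critical radius for a cylinder: r_cr = k/h = 0.0228 m = 2.28 cm.
Outer radius after coating: r₂ = 7.05×10^-4 + 0.00117 = 0.001875 m.
Since r₁ < r_cr and r₂ ≤ r_cr, the coating moves toward the maximum at r_cr — heat loss rises.
Bare: R = 1/(2πr₁h) = 9.177 m·K/W; Q = 49.3/9.177 = 5.37 W/m.
Coated: R = R_cond + R_conv = 3.729 m·K/W; Q = 49.3/3.729 = 13.2 W/m.

increases: 5.37 → 13.2 W/m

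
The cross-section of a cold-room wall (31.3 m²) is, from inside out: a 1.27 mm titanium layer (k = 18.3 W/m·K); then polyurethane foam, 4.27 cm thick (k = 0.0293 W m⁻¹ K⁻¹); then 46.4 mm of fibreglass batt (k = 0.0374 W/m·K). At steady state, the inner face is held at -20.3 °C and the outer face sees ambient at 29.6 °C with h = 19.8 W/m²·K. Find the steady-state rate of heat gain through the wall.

Series thermal resistances, inner to outer:
  R_titanium = L/(kA) = 0.00127/(18.3·31.3) = 2.217×10^-6 K/W
  R_polyurethane foam = L/(kA) = 0.0427/(0.0293·31.3) = 0.04656 K/W
  R_fibreglass batt = L/(kA) = 0.0464/(0.0374·31.3) = 0.03964 K/W
  R_conv,out = 1/(hA) = 1/(19.8·31.3) = 0.001614 K/W
ΣR = 2.217×10^-6 + 0.04656 + 0.03964 + 0.001614 = 0.08782 K/W
Q = ΔT/ΣR = (-20.3 °C − 29.6 °C)/0.08782 = -568 W
(Negative Q ⇒ heat flows inward; heat gain = 568 W.)

Q = 568 W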